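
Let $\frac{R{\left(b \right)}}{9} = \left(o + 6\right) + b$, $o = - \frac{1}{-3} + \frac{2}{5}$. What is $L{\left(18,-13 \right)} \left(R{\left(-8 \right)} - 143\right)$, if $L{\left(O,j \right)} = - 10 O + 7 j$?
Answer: $\frac{209212}{5} \approx 41842.0$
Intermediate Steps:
$o = \frac{11}{15}$ ($o = \left(-1\right) \left(- \frac{1}{3}\right) + 2 \cdot \frac{1}{5} = \frac{1}{3} + \frac{2}{5} = \frac{11}{15} \approx 0.73333$)
$R{\left(b \right)} = \frac{303}{5} + 9 b$ ($R{\left(b \right)} = 9 \left(\left(\frac{11}{15} + 6\right) + b\right) = 9 \left(\frac{101}{15} + b\right) = \frac{303}{5} + 9 b$)
$L{\left(18,-13 \right)} \left(R{\left(-8 \right)} - 143\right) = \left(\left(-10\right) 18 + 7 \left(-13\right)\right) \left(\left(\frac{303}{5} + 9 \left(-8\right)\right) - 143\right) = \left(-180 - 91\right) \left(\left(\frac{303}{5} - 72\right) - 143\right) = - 271 \left(- \frac{57}{5} - 143\right) = \left(-271\right) \left(- \frac{772}{5}\right) = \frac{209212}{5}$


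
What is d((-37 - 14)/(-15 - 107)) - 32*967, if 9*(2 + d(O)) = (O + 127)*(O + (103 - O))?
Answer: -32377573/1098 ≈ -29488.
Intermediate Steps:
d(O) = 13063/9 + 103*O/9 (d(O) = -2 + ((O + 127)*(O + (103 - O)))/9 = -2 + ((127 + O)*103)/9 = -2 + (13081 + 103*O)/9 = -2 + (13081/9 + 103*O/9) = 13063/9 + 103*O/9)
d((-37 - 14)/(-15 - 107)) - 32*967 = (13063/9 + 103*((-37 - 14)/(-15 - 107))/9) - 32*967 = (13063/9 + 103*(-51/(-122))/9) - 30944 = (13063/9 + 103*(-51*(-1/122))/9) - 30944 = (13063/9 + (103/9)*(51/122)) - 30944 = (13063/9 + 1751/366) - 30944 = 1598939/1098 - 30944 = -32377573/1098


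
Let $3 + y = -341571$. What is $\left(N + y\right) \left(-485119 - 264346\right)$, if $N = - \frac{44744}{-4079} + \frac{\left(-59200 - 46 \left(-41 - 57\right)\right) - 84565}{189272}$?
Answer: $\frac{197634712602848539855}{772040488} \approx 2.5599 \cdot 10^{11}$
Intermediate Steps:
$y = -341574$ ($y = -3 - 341571 = -341574$)
$N = \frac{7900757065}{772040488}$ ($N = \left(-44744\right) \left(- \frac{1}{4079}\right) + \left(\left(-59200 - -4508\right) - 84565\right) \frac{1}{189272} = \frac{44744}{4079} + \left(\left(-59200 + 4508\right) - 84565\right) \frac{1}{189272} = \frac{44744}{4079} + \left(-54692 - 84565\right) \frac{1}{189272} = \frac{44744}{4079} - \frac{139257}{189272} = \frac{7900757065}{772040488} \approx 10.234$)
$\left(N + y\right) \left(-485119 - 264346\right) = \left(\frac{7900757065}{772040488} - 341574\right) \left(-485119 - 264346\right) = \left(- \frac{263701056891047}{772040488}\right) \left(-749465\right) = \frac{197634712602848539855}{772040488}$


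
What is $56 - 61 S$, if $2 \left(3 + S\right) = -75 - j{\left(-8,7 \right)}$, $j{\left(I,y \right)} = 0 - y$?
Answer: $2313$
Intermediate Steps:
$j{\left(I,y \right)} = - y$
$S = -37$ ($S = -3 + \frac{-75 - \left(-1\right) 7}{2} = -3 + \frac{-75 - -7}{2} = -3 + \frac{-75 + 7}{2} = -3 + \frac{1}{2} \left(-68\right) = -3 - 34 = -37$)
$56 - 61 S = 56 - -2257 = 56 + 2257 = 2313$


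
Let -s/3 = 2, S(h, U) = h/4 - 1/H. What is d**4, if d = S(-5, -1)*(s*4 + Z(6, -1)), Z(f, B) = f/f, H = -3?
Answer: 4097152081/20736 ≈ 1.9759e+5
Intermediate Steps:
S(h, U) = 1/3 + h/4 (S(h, U) = h/4 - 1/(-3) = h*(1/4) - 1*(-1/3) = h/4 + 1/3 = 1/3 + h/4)
Z(f, B) = 1
s = -6 (s = -3*2 = -6)
d = 253/12 (d = (1/3 + (1/4)*(-5))*(-6*4 + 1) = (1/3 - 5/4)*(-24 + 1) = -11/12*(-23) = 253/12 ≈ 21.083)
d**4 = (253/12)**4 = 4097152081/20736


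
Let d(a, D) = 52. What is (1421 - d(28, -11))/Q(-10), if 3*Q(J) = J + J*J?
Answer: 1369/30 ≈ 45.633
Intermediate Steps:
Q(J) = J/3 + J²/3 (Q(J) = (J + J*J)/3 = (J + J²)/3 = J/3 + J²/3)
(1421 - d(28, -11))/Q(-10) = (1421 - 1*52)/(((⅓)*(-10)*(1 - 10))) = (1421 - 52)/(((⅓)*(-10)*(-9))) = 1369/30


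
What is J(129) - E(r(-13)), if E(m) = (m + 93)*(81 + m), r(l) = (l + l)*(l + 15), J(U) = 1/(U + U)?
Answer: -306761/258 ≈ -1189.0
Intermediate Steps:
J(U) = 1/(2*U)
r(l) = 2*l*(15 + l) (r(l) = (2*l)*(15 + l) = 2*l*(15 + l))
E(m) = (81 + m)*(93 + m) (E(m) = (93 + m)*(81 + m) = (81 + m)*(93 + m))
J(129) - E(r(-13)) = (½)/129 - (7533 + (2*(-13)*(15 - 13))² + 174*(2*(-13)*(15 - 13))) = (½)*(1/129) - (7533 + (2*(-13)*2)² + 174*(2*(-13)*2)) = 1/258 - (7533 + (-52)² + 174*(-52)) = 1/258 - (7533 + 2704 - 9048) = 1/258 - 1*1189 = 1/258 - 1189 = -306761/258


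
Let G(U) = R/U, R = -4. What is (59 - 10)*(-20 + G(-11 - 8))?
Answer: -18424/19 ≈ -969.68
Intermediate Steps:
G(U) = -4/U
(59 - 10)*(-20 + G(-11 - 8)) = (59 - 10)*(-20 - 4/(-11 - 8)) = 49*(-20 - 4/(-19)) = 49*(-20 - 4*(-1/19)) = 49*(-20 + 4/19) = 49*(-376/19) = -18424/19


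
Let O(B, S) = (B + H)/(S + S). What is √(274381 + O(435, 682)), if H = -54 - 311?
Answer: √127621212114/682 ≈ 523.81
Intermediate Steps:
H = -365
O(B, S) = (-365 + B)/(2*S) (O(B, S) = (B - 365)/(S + S) = (-365 + B)/((2*S)) = (-365 + B)*(1/(2*S)) = (-365 + B)/(2*S))
√(274381 + O(435, 682)) = √(274381 + (½)*(-365 + 435)/682) = √(274381 + (½)*(1/682)*70) = √(274381 + 35/682) = √(187127877/682) = √127621212114/682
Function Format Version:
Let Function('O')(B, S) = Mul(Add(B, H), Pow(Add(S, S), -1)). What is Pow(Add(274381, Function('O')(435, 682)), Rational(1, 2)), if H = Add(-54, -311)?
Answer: Mul(Rational(1, 682), Pow(127621212114, Rational(1, 2))) ≈ 523.81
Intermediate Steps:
H = -365
Function('O')(B, S) = Mul(Rational(1, 2), Pow(S, -1), Add(-365, B)) (Function('O')(B, S) = Mul(Add(B, -365), Pow(Add(S, S), -1)) = Mul(Add(-365, B), Pow(Mul(2, S), -1)) = Mul(Add(-365, B), Mul(Rational(1, 2), Pow(S, -1))) = Mul(Rational(1, 2), Pow(S, -1), Add(-365, B)))
Pow(Add(274381, Function('O')(435, 682)), Rational(1, 2)) = Pow(Add(274381, Mul(Rational(1, 2), Pow(682, -1), Add(-365, 435))), Rational(1, 2)) = Pow(Add(274381, Mul(Rational(1, 2), Rational(1, 682), 70)), Rational(1, 2)) = Pow(Add(274381, Rational(35, 682)), Rational(1, 2)) = Pow(Rational(187127877, 682), Rational(1, 2)) = Mul(Rational(1, 682), Pow(127621212114, Rational(1, 2)))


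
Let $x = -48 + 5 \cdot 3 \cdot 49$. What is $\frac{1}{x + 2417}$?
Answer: $\frac{1}{3104} \approx 0.00032216$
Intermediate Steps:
$x = 687$ ($x = -48 + 15 \cdot 49 = -48 + 735 = 687$)
$\frac{1}{x + 2417} = \frac{1}{687 + 2417} = \frac{1}{3104}$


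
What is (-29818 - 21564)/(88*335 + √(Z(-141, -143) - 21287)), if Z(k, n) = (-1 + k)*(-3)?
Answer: -1514741360/869091261 + 51382*I*√20861/869091261 ≈ -1.7429 + 0.0085391*I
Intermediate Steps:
Z(k, n) = 3 - 3*k
(-29818 - 21564)/(88*335 + √(Z(-141, -143) - 21287)) = (-29818 - 21564)/(88*335 + √((3 - 3*(-141)) - 21287)) = -51382/(29480 + √((3 + 423) - 21287)) = -51382/(29480 + √(426 - 21287)) = -51382/(29480 + √(-20861)) = -51382/(29480 + I*√20861)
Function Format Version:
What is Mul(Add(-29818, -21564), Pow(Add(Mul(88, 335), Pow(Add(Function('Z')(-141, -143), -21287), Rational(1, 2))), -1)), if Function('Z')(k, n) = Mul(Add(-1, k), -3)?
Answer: Add(Rational(-1514741360, 869091261), Mul(Rational(51382, 869091261), I, Pow(20861, Rational(1, 2)))) ≈ Add(-1.7429, Mul(0.0085391, I))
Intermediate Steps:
Function('Z')(k, n) = Add(3, Mul(-3, k))
Mul(Add(-29818, -21564), Pow(Add(Mul(88, 335), Pow(Add(Function('Z')(-141, -143), -21287), Rational(1, 2))), -1)) = Mul(Add(-29818, -21564), Pow(Add(Mul(88, 335), Pow(Add(Add(3, Mul(-3, -141)), -21287), Rational(1, 2))), -1)) = Mul(-51382, Pow(Add(29480, Pow(Add(Add(3, 423), -21287), Rational(1, 2))), -1)) = Mul(-51382, Pow(Add(29480, Pow(Add(426, -21287), Rational(1, 2))), -1)) = Mul(-51382, Pow(Add(29480, Pow(-20861, Rational(1, 2))), -1)) = Mul(-51382, Pow(Add(29480, Mul(I, Pow(20861, Rational(1, 2)))), -1))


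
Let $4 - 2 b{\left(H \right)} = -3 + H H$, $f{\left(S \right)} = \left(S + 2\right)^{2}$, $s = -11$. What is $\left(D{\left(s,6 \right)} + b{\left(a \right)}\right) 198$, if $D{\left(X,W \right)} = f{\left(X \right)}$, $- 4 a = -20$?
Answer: $14256$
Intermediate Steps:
$a = 5$ ($a = \left(- \frac{1}{4}\right) \left(-20\right) = 5$)
$f{\left(S \right)} = \left(2 + S\right)^{2}$
$D{\left(X,W \right)} = \left(2 + X\right)^{2}$
$b{\left(H \right)} = \frac{7}{2} - \frac{H^{2}}{2}$ ($b{\left(H \right)} = 2 - \frac{-3 + H H}{2} = 2 - \frac{-3 + H^{2}}{2} = 2 - \left(- \frac{3}{2} + \frac{H^{2}}{2}\right) = \frac{7}{2} - \frac{H^{2}}{2}$)
$\left(D{\left(s,6 \right)} + b{\left(a \right)}\right) 198 = \left(\left(2 - 11\right)^{2} + \left(\frac{7}{2} - \frac{5^{2}}{2}\right)\right) 198 = \left(\left(-9\right)^{2} + \left(\frac{7}{2} - \frac{25}{2}\right)\right) 198 = \left(81 + \left(\frac{7}{2} - \frac{25}{2}\right)\right) 198 = \left(81 - 9\right) 198 = 72 \cdot 198 = 14256$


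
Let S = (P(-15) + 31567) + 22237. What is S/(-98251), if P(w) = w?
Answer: -53789/98251 ≈ -0.54747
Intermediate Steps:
S = 53789 (S = (-15 + 31567) + 22237 = 31552 + 22237 = 53789)
S/(-98251) = 53789/(-98251) = 53789*(-1/98251) = -53789/98251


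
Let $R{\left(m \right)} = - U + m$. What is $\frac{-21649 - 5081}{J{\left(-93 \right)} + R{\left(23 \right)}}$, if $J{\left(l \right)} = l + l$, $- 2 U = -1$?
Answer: $\frac{17820}{109} \approx 163.49$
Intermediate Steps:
$U = \frac{1}{2}$ ($U = \left(- \frac{1}{2}\right) \left(-1\right) = \frac{1}{2} \approx 0.5$)
$J{\left(l \right)} = 2 l$
$R{\left(m \right)} = - \frac{1}{2} + m$ ($R{\left(m \right)} = \left(-1\right) \frac{1}{2} + m = - \frac{1}{2} + m$)
$\frac{-21649 - 5081}{J{\left(-93 \right)} + R{\left(23 \right)}} = \frac{-21649 - 5081}{2 \left(-93\right) + \left(- \frac{1}{2} + 23\right)} = - \frac{26730}{-186 + \frac{45}{2}} = - \frac{26730}{- \frac{327}{2}} = \left(-26730\right) \left(- \frac{2}{327}\right) = \frac{17820}{109}$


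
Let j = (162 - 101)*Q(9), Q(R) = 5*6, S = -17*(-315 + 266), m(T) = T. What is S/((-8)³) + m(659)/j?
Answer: -593491/468480 ≈ -1.2668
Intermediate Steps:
S = 833 (S = -17*(-49) = 833)
Q(R) = 30
j = 1830 (j = (162 - 101)*30 = 61*30 = 1830)
S/((-8)³) + m(659)/j = 833/((-8)³) + 659/1830 = 833/(-512) + 659*(1/1830) = 833*(-1/512) + 659/1830 = -833/512 + 659/1830 = -593491/468480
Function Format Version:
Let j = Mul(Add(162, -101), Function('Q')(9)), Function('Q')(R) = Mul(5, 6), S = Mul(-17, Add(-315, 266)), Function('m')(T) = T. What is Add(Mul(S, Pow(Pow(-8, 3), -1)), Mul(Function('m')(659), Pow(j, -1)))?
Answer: Rational(-593491, 468480) ≈ -1.2668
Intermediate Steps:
S = 833 (S = Mul(-17, -49) = 833)
Function('Q')(R) = 30
j = 1830 (j = Mul(Add(162, -101), 30) = Mul(61, 30) = 1830)
Add(Mul(S, Pow(Pow(-8, 3), -1)), Mul(Function('m')(659), Pow(j, -1))) = Add(Mul(833, Pow(Pow(-8, 3), -1)), Mul(659, Pow(1830, -1))) = Add(Mul(833, Pow(-512, -1)), Mul(659, Rational(1, 1830))) = Add(Mul(833, Rational(-1, 512)), Rational(659, 1830)) = Add(Rational(-833, 512), Rational(659, 1830)) = Rational(-593491, 468480)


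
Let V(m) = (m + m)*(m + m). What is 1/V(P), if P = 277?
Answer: 1/306916 ≈ 3.2582e-6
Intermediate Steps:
V(m) = 4*m**2 (V(m) = (2*m)*(2*m) = 4*m**2)
1/V(P) = 1/(4*277**2) = 1/(4*76729) = 1/306916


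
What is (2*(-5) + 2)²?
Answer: 64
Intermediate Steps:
(2*(-5) + 2)² = (-10 + 2)² = (-8)² = 64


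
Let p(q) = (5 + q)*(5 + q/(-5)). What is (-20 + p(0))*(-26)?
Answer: -130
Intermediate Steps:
p(q) = (5 + q)*(5 - q/5) (p(q) = (5 + q)*(5 + q*(-⅕)) = (5 + q)*(5 - q/5))
(-20 + p(0))*(-26) = (-20 + (25 + 4*0 - ⅕*0²))*(-26) = (-20 + (25 + 0 - ⅕*0))*(-26) = (-20 + (25 + 0 + 0))*(-26) = (-20 + 25)*(-26) = 5*(-26) = -130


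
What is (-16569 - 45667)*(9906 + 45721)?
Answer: -3462001972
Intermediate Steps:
(-16569 - 45667)*(9906 + 45721) = -62236*55627 = -3462001972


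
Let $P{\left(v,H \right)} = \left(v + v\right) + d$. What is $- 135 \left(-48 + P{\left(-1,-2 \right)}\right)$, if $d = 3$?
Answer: $6345$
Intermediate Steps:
$P{\left(v,H \right)} = 3 + 2 v$ ($P{\left(v,H \right)} = \left(v + v\right) + 3 = 2 v + 3 = 3 + 2 v$)
$- 135 \left(-48 + P{\left(-1,-2 \right)}\right) = - 135 \left(-48 + \left(3 + 2 \left(-1\right)\right)\right) = - 135 \left(-48 + \left(3 - 2\right)\right) = - 135 \left(-48 + 1\right) = \left(-135\right) \left(-47\right) = 6345$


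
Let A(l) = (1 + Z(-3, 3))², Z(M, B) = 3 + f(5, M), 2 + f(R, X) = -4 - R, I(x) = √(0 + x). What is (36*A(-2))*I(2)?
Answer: 1764*√2 ≈ 2494.7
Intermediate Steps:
I(x) = √x
f(R, X) = -6 - R (f(R, X) = -2 + (-4 - R) = -6 - R)
Z(M, B) = -8 (Z(M, B) = 3 + (-6 - 1*5) = 3 + (-6 - 5) = 3 - 11 = -8)
A(l) = 49 (A(l) = (1 - 8)² = (-7)² = 49)
(36*A(-2))*I(2) = (36*49)*√2 = 1764*√2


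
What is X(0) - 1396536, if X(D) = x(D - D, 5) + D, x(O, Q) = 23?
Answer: -1396513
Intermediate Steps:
X(D) = 23 + D
X(0) - 1396536 = (23 + 0) - 1396536 = 23 - 1396536 = -1396513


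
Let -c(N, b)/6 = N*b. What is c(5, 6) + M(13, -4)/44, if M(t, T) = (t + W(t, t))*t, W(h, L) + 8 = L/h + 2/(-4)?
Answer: -1427/8 ≈ -178.38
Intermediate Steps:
W(h, L) = -17/2 + L/h (W(h, L) = -8 + (L/h + 2/(-4)) = -8 + (L/h + 2*(-¼)) = -8 + (L/h - ½) = -8 + (-½ + L/h) = -17/2 + L/h)
M(t, T) = t*(-15/2 + t) (M(t, T) = (t + (-17/2 + t/t))*t = (t + (-17/2 + 1))*t = (t - 15/2)*t = (-15/2 + t)*t = t*(-15/2 + t))
c(N, b) = -6*N*b
c(5, 6) + M(13, -4)/44 = -6*5*6 + ((½)*13*(-15 + 2*13))/44 = -180 + ((½)*13*(-15 + 26))/44 = -180 + ((½)*13*11)/44 = -180 + (1/44)*(143/2) = -180 + 13/8 = -1427/8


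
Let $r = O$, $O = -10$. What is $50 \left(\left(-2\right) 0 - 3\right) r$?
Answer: $1500$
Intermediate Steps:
$r = -10$
$50 \left(\left(-2\right) 0 - 3\right) r = 50 \left(\left(-2\right) 0 - 3\right) \left(-10\right) = 50 \left(0 - 3\right) \left(-10\right) = 50 \left(-3\right) \left(-10\right) = \left(-150\right) \left(-10\right) = 1500$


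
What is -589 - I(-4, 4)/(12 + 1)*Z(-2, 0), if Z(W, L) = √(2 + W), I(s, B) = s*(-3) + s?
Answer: -589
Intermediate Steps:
I(s, B) = -2*s (I(s, B) = -3*s + s = -2*s)
-589 - I(-4, 4)/(12 + 1)*Z(-2, 0) = -589 - (-2*(-4))/(12 + 1)*√(2 - 2) = -589 - 8/13*√0 = -589 - 8*(1/13)*0 = -589 - 8*0/13 = -589 - 1*0 = -589 + 0 = -589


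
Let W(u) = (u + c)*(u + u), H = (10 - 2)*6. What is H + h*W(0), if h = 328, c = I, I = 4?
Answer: 48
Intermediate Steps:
c = 4
H = 48 (H = 8*6 = 48)
W(u) = 2*u*(4 + u) (W(u) = (u + 4)*(u + u) = (4 + u)*(2*u) = 2*u*(4 + u))
H + h*W(0) = 48 + 328*(2*0*(4 + 0)) = 48 + 328*(2*0*4) = 48 + 328*0 = 48 + 0 = 48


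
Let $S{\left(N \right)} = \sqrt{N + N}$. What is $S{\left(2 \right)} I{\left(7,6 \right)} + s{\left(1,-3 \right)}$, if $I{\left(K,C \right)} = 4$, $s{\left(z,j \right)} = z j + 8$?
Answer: $13$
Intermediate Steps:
$s{\left(z,j \right)} = 8 + j z$ ($s{\left(z,j \right)} = j z + 8 = 8 + j z$)
$S{\left(N \right)} = \sqrt{2} \sqrt{N}$ ($S{\left(N \right)} = \sqrt{2 N} = \sqrt{2} \sqrt{N}$)
$S{\left(2 \right)} I{\left(7,6 \right)} + s{\left(1,-3 \right)} = \sqrt{2} \sqrt{2} \cdot 4 + \left(8 - 3\right) = 2 \cdot 4 + \left(8 - 3\right) = 8 + 5 = 13$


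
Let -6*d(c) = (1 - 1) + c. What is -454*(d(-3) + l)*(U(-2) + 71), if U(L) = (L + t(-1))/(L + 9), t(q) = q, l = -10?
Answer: 2130622/7 ≈ 3.0437e+5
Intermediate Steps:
d(c) = -c/6 (d(c) = -((1 - 1) + c)/6 = -(0 + c)/6 = -c/6)
U(L) = (-1 + L)/(9 + L) (U(L) = (L - 1)/(L + 9) = (-1 + L)/(9 + L))
-454*(d(-3) + l)*(U(-2) + 71) = -454*(-⅙*(-3) - 10)*((-1 - 2)/(9 - 2) + 71) = -454*(½ - 10)*(-3/7 + 71) = -(-4313)*((⅐)*(-3) + 71) = -(-4313)*(-3/7 + 71) = -(-4313)*494/7 = -454*(-4693/7) = 2130622/7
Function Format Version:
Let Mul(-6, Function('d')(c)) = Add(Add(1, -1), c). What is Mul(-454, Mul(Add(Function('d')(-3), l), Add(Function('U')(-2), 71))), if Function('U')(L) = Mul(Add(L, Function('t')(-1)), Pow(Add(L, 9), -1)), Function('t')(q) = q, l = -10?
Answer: Rational(2130622, 7) ≈ 3.0437e+5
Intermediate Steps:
Function('d')(c) = Mul(Rational(-1, 6), c) (Function('d')(c) = Mul(Rational(-1, 6), Add(Add(1, -1), c)) = Mul(Rational(-1, 6), Add(0, c)) = Mul(Rational(-1, 6), c))
Function('U')(L) = Mul(Pow(Add(9, L), -1), Add(-1, L)) (Function('U')(L) = Mul(Add(L, -1), Pow(Add(L, 9), -1)) = Mul(Add(-1, L), Pow(Add(9, L), -1)) = Mul(Pow(Add(9, L), -1), Add(-1, L)))
Mul(-454, Mul(Add(Function('d')(-3), l), Add(Function('U')(-2), 71))) = Mul(-454, Mul(Add(Mul(Rational(-1, 6), -3), -10), Add(Mul(Pow(Add(9, -2), -1), Add(-1, -2)), 71))) = Mul(-454, Mul(Add(Rational(1, 2), -10), Add(Mul(Pow(7, -1), -3), 71))) = Mul(-454, Mul(Rational(-19, 2), Add(Mul(Rational(1, 7), -3), 71))) = Mul(-454, Mul(Rational(-19, 2), Add(Rational(-3, 7), 71))) = Mul(-454, Mul(Rational(-19, 2), Rational(494, 7))) = Mul(-454, Rational(-4693, 7)) = Rational(2130622, 7)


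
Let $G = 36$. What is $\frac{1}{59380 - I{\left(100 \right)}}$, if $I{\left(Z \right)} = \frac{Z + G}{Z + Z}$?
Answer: $\frac{25}{1484483} \approx 1.6841 \cdot 10^{-5}$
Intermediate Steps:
$I{\left(Z \right)} = \frac{36 + Z}{2 Z}$ ($I{\left(Z \right)} = \frac{Z + 36}{Z + Z} = \frac{36 + Z}{2 Z}$)
$\frac{1}{59380 - I{\left(100 \right)}} = \frac{1}{59380 - \frac{36 + 100}{2 \cdot 100}} = \frac{1}{59380 - \frac{1}{2} \cdot \frac{1}{100} \cdot 136} = \frac{1}{59380 - \frac{17}{25}} = \frac{1}{\frac{1484483}{25}} = \frac{25}{1484483}$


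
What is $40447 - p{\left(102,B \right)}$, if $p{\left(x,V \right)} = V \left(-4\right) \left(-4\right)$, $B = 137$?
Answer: $38255$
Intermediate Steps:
$p{\left(x,V \right)} = 16 V$ ($p{\left(x,V \right)} = - 4 V \left(-4\right) = 16 V$)
$40447 - p{\left(102,B \right)} = 40447 - 16 \cdot 137 = 40447 - 2192 = 38255$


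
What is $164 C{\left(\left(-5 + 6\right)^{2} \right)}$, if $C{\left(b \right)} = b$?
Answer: $164$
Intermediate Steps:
$164 C{\left(\left(-5 + 6\right)^{2} \right)} = 164 \left(-5 + 6\right)^{2} = 164 \cdot 1^{2} = 164 \cdot 1 = 164$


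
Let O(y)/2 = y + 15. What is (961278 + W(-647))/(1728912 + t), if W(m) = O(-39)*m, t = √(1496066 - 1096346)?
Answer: 71485756692/124547346001 - 165389*√99930/249094692002 ≈ 0.57375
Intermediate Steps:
O(y) = 30 + 2*y (O(y) = 2*(y + 15) = 2*(15 + y) = 30 + 2*y)
t = 2*√99930 (t = √399720 = 2*√99930 ≈ 632.23)
W(m) = -48*m (W(m) = (30 + 2*(-39))*m = (30 - 78)*m = -48*m)
(961278 + W(-647))/(1728912 + t) = (961278 - 48*(-647))/(1728912 + 2*√99930) = (961278 + 31056)/(1728912 + 2*√99930) = 992334/(1728912 + 2*√99930)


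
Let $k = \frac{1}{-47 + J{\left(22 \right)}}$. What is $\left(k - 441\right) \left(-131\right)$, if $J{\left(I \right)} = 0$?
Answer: $\frac{2715368}{47} \approx 57774.0$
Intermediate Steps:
$k = - \frac{1}{47}$ ($k = \frac{1}{-47 + 0} = \frac{1}{-47} = - \frac{1}{47} \approx -0.021277$)
$\left(k - 441\right) \left(-131\right) = \left(- \frac{1}{47} - 441\right) \left(-131\right) = \left(- \frac{20728}{47}\right) \left(-131\right) = \frac{2715368}{47}$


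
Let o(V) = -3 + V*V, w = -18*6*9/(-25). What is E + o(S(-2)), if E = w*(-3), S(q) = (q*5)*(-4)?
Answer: 37009/25 ≈ 1480.4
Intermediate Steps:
S(q) = -20*q (S(q) = (5*q)*(-4) = -20*q)
w = 972/25 (w = -972*(-1)/25 = -18*(-54/25) = 972/25 ≈ 38.880)
o(V) = -3 + V²
E = -2916/25 (E = (972/25)*(-3) = -2916/25 ≈ -116.64)
E + o(S(-2)) = -2916/25 + (-3 + (-20*(-2))²) = -2916/25 + (-3 + 40²) = -2916/25 + (-3 + 1600) = -2916/25 + 1597 = 37009/25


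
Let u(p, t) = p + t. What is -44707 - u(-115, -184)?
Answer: -44408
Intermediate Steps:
-44707 - u(-115, -184) = -44707 - (-115 - 184) = -44707 - 1*(-299) = -44707 + 299 = -44408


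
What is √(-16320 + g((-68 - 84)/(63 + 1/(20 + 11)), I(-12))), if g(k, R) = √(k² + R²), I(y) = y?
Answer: 2*√(-3894478320 + 977*√8937682)/977 ≈ 127.7*I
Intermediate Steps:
g(k, R) = √(R² + k²)
√(-16320 + g((-68 - 84)/(63 + 1/(20 + 11)), I(-12))) = √(-16320 + √((-12)² + ((-68 - 84)/(63 + 1/(20 + 11)))²)) = √(-16320 + √(144 + (-152/(63 + 1/31))²)) = √(-16320 + √(144 + (-152/1954/31)²)) = √(-16320 + √(144 + (-152*31/1954)²)) = √(-16320 + √(144 + (-2356/977)²)) = √(-16320 + √(144 + 5550736/954529)) = √(-16320 + √(143002912/954529)) = √(-16320 + 4*√8937682/977)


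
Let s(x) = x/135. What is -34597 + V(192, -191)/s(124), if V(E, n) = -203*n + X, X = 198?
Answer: 971057/124 ≈ 7831.1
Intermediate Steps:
V(E, n) = 198 - 203*n (V(E, n) = -203*n + 198 = 198 - 203*n)
s(x) = x/135 (s(x) = x*(1/135) = x/135)
-34597 + V(192, -191)/s(124) = -34597 + (198 - 203*(-191))/(((1/135)*124)) = -34597 + (198 + 38773)/(124/135) = -34597 + 38971*(135/124) = -34597 + 5261085/124 = 971057/124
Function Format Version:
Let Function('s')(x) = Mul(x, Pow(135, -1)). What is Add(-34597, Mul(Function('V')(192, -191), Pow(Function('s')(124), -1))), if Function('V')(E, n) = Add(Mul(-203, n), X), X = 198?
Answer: Rational(971057, 124) ≈ 7831.1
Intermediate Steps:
Function('V')(E, n) = Add(198, Mul(-203, n)) (Function('V')(E, n) = Add(Mul(-203, n), 198) = Add(198, Mul(-203, n)))
Function('s')(x) = Mul(Rational(1, 135), x) (Function('s')(x) = Mul(x, Rational(1, 135)) = Mul(Rational(1, 135), x))
Add(-34597, Mul(Function('V')(192, -191), Pow(Function('s')(124), -1))) = Add(-34597, Mul(Add(198, Mul(-203, -191)), Pow(Mul(Rational(1, 135), 124), -1))) = Add(-34597, Mul(Add(198, 38773), Pow(Rational(124, 135), -1))) = Add(-34597, Mul(38971, Rational(135, 124))) = Add(-34597, Rational(5261085, 124)) = Rational(971057, 124)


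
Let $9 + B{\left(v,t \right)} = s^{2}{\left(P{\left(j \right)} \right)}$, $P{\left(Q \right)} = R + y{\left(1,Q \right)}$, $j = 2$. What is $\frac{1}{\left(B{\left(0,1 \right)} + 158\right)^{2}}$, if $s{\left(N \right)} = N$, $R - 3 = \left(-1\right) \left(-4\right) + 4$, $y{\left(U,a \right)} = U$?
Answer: $\frac{1}{85849} \approx 1.1648 \cdot 10^{-5}$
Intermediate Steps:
$R = 11$ ($R = 3 + \left(\left(-1\right) \left(-4\right) + 4\right) = 3 + \left(4 + 4\right) = 3 + 8 = 11$)
$P{\left(Q \right)} = 12$ ($P{\left(Q \right)} = 11 + 1 = 12$)
$B{\left(v,t \right)} = 135$ ($B{\left(v,t \right)} = -9 + 12^{2} = -9 + 144 = 135$)
$\frac{1}{\left(B{\left(0,1 \right)} + 158\right)^{2}} = \frac{1}{\left(135 + 158\right)^{2}} = \frac{1}{293^{2}} = \frac{1}{85849}$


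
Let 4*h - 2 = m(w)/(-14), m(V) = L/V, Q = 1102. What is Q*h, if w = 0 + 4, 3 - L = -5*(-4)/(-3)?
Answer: 169157/336 ≈ 503.44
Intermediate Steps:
L = 29/3 (L = 3 - (-5*(-4))/(-3) = 3 - 20*(-1)/3 = 3 - 1*(-20/3) = 3 + 20/3 = 29/3 ≈ 9.6667)
w = 4
m(V) = 29/(3*V)
h = 307/672 (h = 1/2 + (((29/3)/4)/(-14))/4 = 1/2 + (((29/3)*(1/4))*(-1/14))/4 = 1/2 + ((29/12)*(-1/14))/4 = 1/2 + (1/4)*(-29/168) = 1/2 - 29/672 = 307/672 ≈ 0.45685)
Q*h = 1102*(307/672) = 169157/336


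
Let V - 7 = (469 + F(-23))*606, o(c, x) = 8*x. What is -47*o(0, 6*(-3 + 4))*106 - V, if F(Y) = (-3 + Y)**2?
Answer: -933013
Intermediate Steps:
V = 693877 (V = 7 + (469 + (-3 - 23)**2)*606 = 7 + (469 + (-26)**2)*606 = 7 + (469 + 676)*606 = 7 + 1145*606 = 7 + 693870 = 693877)
-47*o(0, 6*(-3 + 4))*106 - V = -376*6*(-3 + 4)*106 - 1*693877 = -376*6*1*106 - 693877 = -376*6*106 - 693877 = -47*48*106 - 693877 = -2256*106 - 693877 = -239136 - 693877 = -933013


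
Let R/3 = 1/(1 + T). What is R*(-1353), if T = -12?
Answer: 369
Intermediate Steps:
R = -3/11 (R = 3/(1 - 12) = 3/(-11) = 3*(-1/11) = -3/11 ≈ -0.27273)
R*(-1353) = -3/11*(-1353) = 369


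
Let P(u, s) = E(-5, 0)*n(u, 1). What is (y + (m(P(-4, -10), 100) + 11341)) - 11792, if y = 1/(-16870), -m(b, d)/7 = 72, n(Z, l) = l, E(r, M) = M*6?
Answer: -16110851/16870 ≈ -955.00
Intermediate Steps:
E(r, M) = 6*M
P(u, s) = 0 (P(u, s) = (6*0)*1 = 0*1 = 0)
m(b, d) = -504 (m(b, d) = -7*72 = -504)
y = -1/16870 ≈ -5.9277e-5
(y + (m(P(-4, -10), 100) + 11341)) - 11792 = (-1/16870 + (-504 + 11341)) - 11792 = (-1/16870 + 10837) - 11792 = 182820189/16870 - 11792 = -16110851/16870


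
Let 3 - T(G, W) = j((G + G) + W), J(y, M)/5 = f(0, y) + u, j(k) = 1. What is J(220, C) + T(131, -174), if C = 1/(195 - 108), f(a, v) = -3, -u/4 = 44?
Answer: -893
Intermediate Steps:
u = -176 (u = -4*44 = -176)
C = 1/87 ≈ 0.011494
J(y, M) = -895 (J(y, M) = 5*(-3 - 176) = 5*(-179) = -895)
T(G, W) = 2 (T(G, W) = 3 - 1*1 = 3 - 1 = 2)
J(220, C) + T(131, -174) = -895 + 2 = -893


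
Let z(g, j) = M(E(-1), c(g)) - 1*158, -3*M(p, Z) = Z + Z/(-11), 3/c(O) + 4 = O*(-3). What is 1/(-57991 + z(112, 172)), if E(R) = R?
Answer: -374/21747725 ≈ -1.7197e-5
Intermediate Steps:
c(O) = 3/(-4 - 3*O) (c(O) = 3/(-4 + O*(-3)) = 3/(-4 - 3*O))
M(p, Z) = -10*Z/33 (M(p, Z) = -(Z + Z/(-11))/3 = -(Z + Z*(-1/11))/3 = -(Z - Z/11)/3 = -10*Z/33)
z(g, j) = -158 + 10/(11*(4 + 3*g)) (z(g, j) = -(-10)/(11*(4 + 3*g)) - 1*158 = 10/(11*(4 + 3*g)) - 158 = -158 + 10/(11*(4 + 3*g)))
1/(-57991 + z(112, 172)) = 1/(-57991 + 6*(-1157 - 869*112)/(11*(4 + 3*112))) = 1/(-57991 + 6*(-1157 - 97328)/(11*(4 + 336))) = 1/(-57991 + (6/11)*(-98485)/340) = 1/(-57991 + (6/11)*(1/340)*(-98485)) = 1/(-57991 - 59091/374) = 1/(-21747725/374) = -374/21747725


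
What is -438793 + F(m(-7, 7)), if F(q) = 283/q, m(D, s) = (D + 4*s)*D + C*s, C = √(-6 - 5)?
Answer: -198335285/452 - 283*I*√11/3164 ≈ -4.388e+5 - 0.29665*I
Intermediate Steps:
C = I*√11 (C = √(-11) = I*√11 ≈ 3.3166*I)
m(D, s) = D*(D + 4*s) + I*s*√11 (m(D, s) = (D + 4*s)*D + (I*√11)*s = D*(D + 4*s) + I*s*√11)
-438793 + F(m(-7, 7)) = -438793 + 283/((-7)² + 4*(-7)*7 + I*7*√11) = -438793 + 283/(49 - 196 + 7*I*√11) = -438793 + 283/(-147 + 7*I*√11)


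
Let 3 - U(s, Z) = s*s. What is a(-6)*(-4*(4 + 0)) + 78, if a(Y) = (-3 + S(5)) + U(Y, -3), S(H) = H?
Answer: 574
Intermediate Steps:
U(s, Z) = 3 - s² (U(s, Z) = 3 - s*s = 3 - s²)
a(Y) = 5 - Y² (a(Y) = (-3 + 5) + (3 - Y²) = 2 + (3 - Y²) = 5 - Y²)
a(-6)*(-4*(4 + 0)) + 78 = (5 - 1*(-6)²)*(-4*(4 + 0)) + 78 = (5 - 1*36)*(-4*4) + 78 = (5 - 36)*(-16) + 78 = -31*(-16) + 78 = 496 + 78 = 574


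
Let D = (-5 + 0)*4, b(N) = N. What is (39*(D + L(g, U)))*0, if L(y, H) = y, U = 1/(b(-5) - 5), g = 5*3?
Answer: 0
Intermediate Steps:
g = 15
U = -⅒ (U = 1/(-5 - 5) = 1/(-10) = -⅒ ≈ -0.10000)
D = -20 (D = -5*4 = -20)
(39*(D + L(g, U)))*0 = (39*(-20 + 15))*0 = (39*(-5))*0 = -195*0 = 0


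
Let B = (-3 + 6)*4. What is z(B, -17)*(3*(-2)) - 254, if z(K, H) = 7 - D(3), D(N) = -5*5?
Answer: -446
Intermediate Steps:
D(N) = -25
B = 12 (B = 3*4 = 12)
z(K, H) = 32 (z(K, H) = 7 - 1*(-25) = 7 + 25 = 32)
z(B, -17)*(3*(-2)) - 254 = 32*(3*(-2)) - 254 = 32*(-6) - 254 = -192 - 254 = -446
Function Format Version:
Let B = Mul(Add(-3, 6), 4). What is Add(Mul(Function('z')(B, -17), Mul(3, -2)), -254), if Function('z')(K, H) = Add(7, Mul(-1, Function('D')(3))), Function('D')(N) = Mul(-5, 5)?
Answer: -446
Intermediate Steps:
Function('D')(N) = -25
B = 12 (B = Mul(3, 4) = 12)
Function('z')(K, H) = 32 (Function('z')(K, H) = Add(7, Mul(-1, -25)) = Add(7, 25) = 32)
Add(Mul(Function('z')(B, -17), Mul(3, -2)), -254) = Add(Mul(32, Mul(3, -2)), -254) = Add(Mul(32, -6), -254) = Add(-192, -254) = -446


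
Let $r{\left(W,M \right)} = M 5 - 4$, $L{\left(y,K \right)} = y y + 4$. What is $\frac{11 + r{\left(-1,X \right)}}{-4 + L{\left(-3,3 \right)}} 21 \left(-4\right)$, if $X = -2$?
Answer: $28$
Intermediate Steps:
$L{\left(y,K \right)} = 4 + y^{2}$ ($L{\left(y,K \right)} = y^{2} + 4 = 4 + y^{2}$)
$r{\left(W,M \right)} = -4 + 5 M$ ($r{\left(W,M \right)} = 5 M - 4 = -4 + 5 M$)
$\frac{11 + r{\left(-1,X \right)}}{-4 + L{\left(-3,3 \right)}} 21 \left(-4\right) = \frac{11 + \left(-4 + 5 \left(-2\right)\right)}{-4 + \left(4 + \left(-3\right)^{2}\right)} 21 \left(-4\right) = \frac{11 - 14}{-4 + \left(4 + 9\right)} 21 \left(-4\right) = \frac{11 - 14}{-4 + 13} \cdot 21 \left(-4\right) = - \frac{3}{9} \cdot 21 \left(-4\right) = \left(-3\right) \frac{1}{9} \cdot 21 \left(-4\right) = \left(- \frac{1}{3}\right) 21 \left(-4\right) = \left(-7\right) \left(-4\right) = 28$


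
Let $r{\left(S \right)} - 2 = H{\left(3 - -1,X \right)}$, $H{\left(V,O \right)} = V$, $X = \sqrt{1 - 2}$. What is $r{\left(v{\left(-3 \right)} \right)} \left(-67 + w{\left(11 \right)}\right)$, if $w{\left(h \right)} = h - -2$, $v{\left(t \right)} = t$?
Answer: $-324$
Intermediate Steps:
$X = i$ ($X = \sqrt{-1} = i \approx 1.0 i$)
$r{\left(S \right)} = 6$ ($r{\left(S \right)} = 2 + \left(3 - -1\right) = 2 + \left(3 + 1\right) = 2 + 4 = 6$)
$w{\left(h \right)} = 2 + h$ ($w{\left(h \right)} = h + 2 = 2 + h$)
$r{\left(v{\left(-3 \right)} \right)} \left(-67 + w{\left(11 \right)}\right) = 6 \left(-67 + \left(2 + 11\right)\right) = 6 \left(-67 + 13\right) = 6 \left(-54\right) = -324$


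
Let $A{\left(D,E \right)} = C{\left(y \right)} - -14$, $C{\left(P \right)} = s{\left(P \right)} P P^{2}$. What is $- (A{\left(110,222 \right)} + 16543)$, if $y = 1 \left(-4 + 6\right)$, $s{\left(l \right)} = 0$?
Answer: $-16557$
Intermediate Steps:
$y = 2$ ($y = 1 \cdot 2 = 2$)
$C{\left(P \right)} = 0$ ($C{\left(P \right)} = 0 P P^{2} = 0 P^{2} = 0$)
$A{\left(D,E \right)} = 14$ ($A{\left(D,E \right)} = 0 - -14 = 0 + 14 = 14$)
$- (A{\left(110,222 \right)} + 16543) = - (14 + 16543) = \left(-1\right) 16557 = -16557$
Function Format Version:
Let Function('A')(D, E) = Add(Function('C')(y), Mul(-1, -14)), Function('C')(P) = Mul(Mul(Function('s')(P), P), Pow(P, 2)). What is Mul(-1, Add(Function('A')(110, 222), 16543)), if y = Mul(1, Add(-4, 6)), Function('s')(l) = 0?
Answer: -16557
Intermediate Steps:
y = 2 (y = Mul(1, 2) = 2)
Function('C')(P) = 0 (Function('C')(P) = Mul(Mul(0, P), Pow(P, 2)) = Mul(0, Pow(P, 2)) = 0)
Function('A')(D, E) = 14 (Function('A')(D, E) = Add(0, Mul(-1, -14)) = Add(0, 14) = 14)
Mul(-1, Add(Function('A')(110, 222), 16543)) = Mul(-1, Add(14, 16543)) = Mul(-1, 16557) = -16557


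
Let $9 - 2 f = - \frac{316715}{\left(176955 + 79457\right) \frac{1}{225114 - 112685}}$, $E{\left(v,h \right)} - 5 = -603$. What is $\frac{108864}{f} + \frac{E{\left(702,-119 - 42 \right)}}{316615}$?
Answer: $\frac{1358054620112902}{867287844379265} \approx 1.5659$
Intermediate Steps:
$E{\left(v,h \right)} = -598$ ($E{\left(v,h \right)} = 5 - 603 = -598$)
$f = \frac{35610258443}{512824}$ ($f = \frac{9}{2} - \frac{\left(-316715\right) \frac{1}{\left(176955 + 79457\right) \frac{1}{225114 - 112685}}}{2} = \frac{9}{2} - \frac{\left(-316715\right) \frac{1}{256412 \cdot \frac{1}{112429}}}{2} = \frac{9}{2} - \frac{\left(-316715\right) \frac{1}{\frac{256412}{112429}}}{2} = \frac{9}{2} - \frac{\left(-316715\right) \frac{112429}{256412}}{2} = \frac{9}{2} - - \frac{35607950735}{512824} = \frac{9}{2} + \frac{35607950735}{512824} = \frac{35610258443}{512824} \approx 69440.0$)
$\frac{108864}{f} + \frac{E{\left(702,-119 - 42 \right)}}{316615} = \frac{108864}{\frac{35610258443}{512824}} - \frac{598}{316615} = 108864 \cdot \frac{512824}{35610258443} - \frac{46}{24355} = \frac{55828071936}{35610258443} - \frac{46}{24355} = \frac{1358054620112902}{867287844379265}$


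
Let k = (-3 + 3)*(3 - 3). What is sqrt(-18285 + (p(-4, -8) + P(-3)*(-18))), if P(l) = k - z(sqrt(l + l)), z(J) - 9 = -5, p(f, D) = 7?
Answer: I*sqrt(18206) ≈ 134.93*I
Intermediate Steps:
k = 0 (k = 0*0 = 0)
z(J) = 4 (z(J) = 9 - 5 = 4)
P(l) = -4 (P(l) = 0 - 1*4 = 0 - 4 = -4)
sqrt(-18285 + (p(-4, -8) + P(-3)*(-18))) = sqrt(-18285 + (7 - 4*(-18))) = sqrt(-18285 + (7 + 72)) = sqrt(-18285 + 79) = sqrt(-18206) = I*sqrt(18206)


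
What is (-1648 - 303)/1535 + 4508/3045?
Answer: 27971/133545 ≈ 0.20945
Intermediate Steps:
(-1648 - 303)/1535 + 4508/3045 = -1951*1/1535 + 4508*(1/3045) = -1951/1535 + 644/435 = 27971/133545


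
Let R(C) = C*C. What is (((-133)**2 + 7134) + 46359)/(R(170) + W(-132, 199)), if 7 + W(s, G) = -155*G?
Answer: -35591/976 ≈ -36.466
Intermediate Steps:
W(s, G) = -7 - 155*G
R(C) = C**2
(((-133)**2 + 7134) + 46359)/(R(170) + W(-132, 199)) = (((-133)**2 + 7134) + 46359)/(170**2 + (-7 - 155*199)) = ((17689 + 7134) + 46359)/(28900 + (-7 - 30845)) = (24823 + 46359)/(28900 - 30852) = 71182/(-1952) = 71182*(-1/1952) = -35591/976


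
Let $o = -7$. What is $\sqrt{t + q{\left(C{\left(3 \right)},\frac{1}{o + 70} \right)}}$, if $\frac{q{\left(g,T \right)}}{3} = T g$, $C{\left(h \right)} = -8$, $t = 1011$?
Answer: $\frac{\sqrt{445683}}{21} \approx 31.79$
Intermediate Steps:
$q{\left(g,T \right)} = 3 T g$
$\sqrt{t + q{\left(C{\left(3 \right)},\frac{1}{o + 70} \right)}} = \sqrt{1011 + 3 \frac{1}{-7 + 70} \left(-8\right)} = \sqrt{1011 + 3 \cdot \frac{1}{63} \left(-8\right)} = \sqrt{1011 - \frac{8}{21}} = \sqrt{\frac{21223}{21}} = \frac{\sqrt{445683}}{21}$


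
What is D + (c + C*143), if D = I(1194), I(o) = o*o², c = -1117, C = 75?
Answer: 1702218992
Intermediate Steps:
I(o) = o³
D = 1702209384 (D = 1194³ = 1702209384)
D + (c + C*143) = 1702209384 + (-1117 + 75*143) = 1702209384 + (-1117 + 10725) = 1702209384 + 9608 = 1702218992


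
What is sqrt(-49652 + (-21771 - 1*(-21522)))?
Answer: I*sqrt(49901) ≈ 223.39*I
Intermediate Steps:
sqrt(-49652 + (-21771 - 1*(-21522))) = sqrt(-49652 + (-21771 + 21522)) = sqrt(-49652 - 249) = sqrt(-49901) = I*sqrt(49901)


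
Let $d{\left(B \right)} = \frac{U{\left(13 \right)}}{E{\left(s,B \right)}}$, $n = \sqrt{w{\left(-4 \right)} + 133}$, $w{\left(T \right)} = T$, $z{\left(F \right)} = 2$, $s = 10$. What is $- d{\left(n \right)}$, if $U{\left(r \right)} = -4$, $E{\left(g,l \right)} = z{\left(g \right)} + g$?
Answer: $\frac{1}{3} \approx 0.33333$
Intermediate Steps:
$E{\left(g,l \right)} = 2 + g$
$n = \sqrt{129}$ ($n = \sqrt{-4 + 133} = \sqrt{129} \approx 11.358$)
$d{\left(B \right)} = - \frac{1}{3}$ ($d{\left(B \right)} = - \frac{4}{2 + 10} = - \frac{4}{12} = \left(-4\right) \frac{1}{12} = - \frac{1}{3}$)
$- d{\left(n \right)} = \left(-1\right) \left(- \frac{1}{3}\right) = \frac{1}{3}$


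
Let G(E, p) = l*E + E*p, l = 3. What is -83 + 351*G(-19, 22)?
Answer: -166808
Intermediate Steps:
G(E, p) = 3*E + E*p
-83 + 351*G(-19, 22) = -83 + 351*(-19*(3 + 22)) = -83 + 351*(-19*25) = -83 + 351*(-475) = -83 - 166725 = -166808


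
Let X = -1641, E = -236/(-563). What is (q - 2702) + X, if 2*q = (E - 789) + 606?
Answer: -4993011/1126 ≈ -4434.3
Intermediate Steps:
E = 236/563 (E = -236*(-1/563) = 236/563 ≈ 0.41918)
q = -102793/1126 (q = ((236/563 - 789) + 606)/2 = (-443971/563 + 606)/2 = (1/2)*(-102793/563) = -102793/1126 ≈ -91.290)
(q - 2702) + X = (-102793/1126 - 2702) - 1641 = -3145245/1126 - 1641 = -4993011/1126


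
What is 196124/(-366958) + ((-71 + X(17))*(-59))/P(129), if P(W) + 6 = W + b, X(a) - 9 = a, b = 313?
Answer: 444381713/79996844 ≈ 5.5550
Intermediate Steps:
X(a) = 9 + a
P(W) = 307 + W (P(W) = -6 + (W + 313) = -6 + (313 + W) = 307 + W)
196124/(-366958) + ((-71 + X(17))*(-59))/P(129) = 196124/(-366958) + ((-71 + (9 + 17))*(-59))/(307 + 129) = 196124*(-1/366958) + ((-71 + 26)*(-59))/436 = -98062/183479 - 45*(-59)*(1/436) = -98062/183479 + 2655*(1/436) = -98062/183479 + 2655/436 = 444381713/79996844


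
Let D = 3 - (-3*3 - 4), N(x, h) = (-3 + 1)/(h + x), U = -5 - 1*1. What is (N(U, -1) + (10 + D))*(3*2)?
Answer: 1104/7 ≈ 157.71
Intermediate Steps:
U = -6 (U = -5 - 1 = -6)
N(x, h) = -2/(h + x)
D = 16 (D = 3 - (-9 - 4) = 3 - 1*(-13) = 3 + 13 = 16)
(N(U, -1) + (10 + D))*(3*2) = (-2/(-1 - 6) + (10 + 16))*(3*2) = (-2/(-7) + 26)*6 = (-2*(-⅐) + 26)*6 = (2/7 + 26)*6 = (184/7)*6 = 1104/7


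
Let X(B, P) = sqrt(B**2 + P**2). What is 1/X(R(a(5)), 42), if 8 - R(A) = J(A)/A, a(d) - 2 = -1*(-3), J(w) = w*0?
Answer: sqrt(457)/914 ≈ 0.023389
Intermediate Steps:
J(w) = 0
a(d) = 5 (a(d) = 2 - 1*(-3) = 2 + 3 = 5)
R(A) = 8 (R(A) = 8 - 0/A = 8 - 1*0 = 8 + 0 = 8)
1/X(R(a(5)), 42) = 1/(sqrt(8**2 + 42**2)) = 1/(sqrt(64 + 1764)) = 1/(sqrt(1828)) = 1/(2*sqrt(457)) = sqrt(457)/914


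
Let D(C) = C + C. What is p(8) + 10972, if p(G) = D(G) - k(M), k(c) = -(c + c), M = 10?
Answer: 11008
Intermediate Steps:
k(c) = -2*c
D(C) = 2*C
p(G) = 20 + 2*G (p(G) = 2*G - (-2)*10 = 2*G - 1*(-20) = 2*G + 20 = 20 + 2*G)
p(8) + 10972 = (20 + 2*8) + 10972 = (20 + 16) + 10972 = 36 + 10972 = 11008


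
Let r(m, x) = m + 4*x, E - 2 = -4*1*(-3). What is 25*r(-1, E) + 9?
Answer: 1384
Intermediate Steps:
E = 14 (E = 2 - 4*1*(-3) = 2 - 4*(-3) = 2 + 12 = 14)
25*r(-1, E) + 9 = 25*(-1 + 4*14) + 9 = 25*(-1 + 56) + 9 = 25*55 + 9 = 1375 + 9 = 1384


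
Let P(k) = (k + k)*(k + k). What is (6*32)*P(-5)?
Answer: 19200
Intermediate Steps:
P(k) = 4*k² (P(k) = (2*k)*(2*k) = 4*k²)
(6*32)*P(-5) = (6*32)*(4*(-5)²) = 192*(4*25) = 192*100 = 19200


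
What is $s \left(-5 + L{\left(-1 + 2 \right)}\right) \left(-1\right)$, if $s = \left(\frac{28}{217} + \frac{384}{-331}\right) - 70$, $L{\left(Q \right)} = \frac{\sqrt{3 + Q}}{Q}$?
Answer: $- \frac{2186550}{10261} \approx -213.09$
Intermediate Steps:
$L{\left(Q \right)} = \frac{\sqrt{3 + Q}}{Q}$
$s = - \frac{728850}{10261}$ ($s = \left(28 \cdot \frac{1}{217} + 384 \left(- \frac{1}{331}\right)\right) - 70 = \left(\frac{4}{31} - \frac{384}{331}\right) - 70 = - \frac{10580}{10261} - 70 = - \frac{728850}{10261} \approx -71.031$)
$s \left(-5 + L{\left(-1 + 2 \right)}\right) \left(-1\right) = - \frac{728850 \left(-5 + \frac{\sqrt{3 + \left(-1 + 2\right)}}{-1 + 2}\right) \left(-1\right)}{10261} = - \frac{728850 \left(-5 + \frac{\sqrt{3 + 1}}{1}\right) \left(-1\right)}{10261} = - \frac{728850 \left(-5 + 1 \sqrt{4}\right) \left(-1\right)}{10261} = - \frac{728850 \left(-5 + 1 \cdot 2\right) \left(-1\right)}{10261} = - \frac{728850 \left(-5 + 2\right) \left(-1\right)}{10261} = - \frac{728850 \left(\left(-3\right) \left(-1\right)\right)}{10261} = \left(- \frac{728850}{10261}\right) 3 = - \frac{2186550}{10261}$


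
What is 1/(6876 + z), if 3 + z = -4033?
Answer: 1/2840 ≈ 0.00035211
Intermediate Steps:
z = -4036 (z = -3 - 4033 = -4036)
1/(6876 + z) = 1/(6876 - 4036) = 1/2840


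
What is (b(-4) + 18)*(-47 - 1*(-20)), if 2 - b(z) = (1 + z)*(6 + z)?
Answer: -702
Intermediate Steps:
b(z) = 2 - (1 + z)*(6 + z)
(b(-4) + 18)*(-47 - 1*(-20)) = ((-4 - 1*(-4)² - 7*(-4)) + 18)*(-47 - 1*(-20)) = ((-4 - 1*16 + 28) + 18)*(-47 + 20) = ((-4 - 16 + 28) + 18)*(-27) = (8 + 18)*(-27) = 26*(-27) = -702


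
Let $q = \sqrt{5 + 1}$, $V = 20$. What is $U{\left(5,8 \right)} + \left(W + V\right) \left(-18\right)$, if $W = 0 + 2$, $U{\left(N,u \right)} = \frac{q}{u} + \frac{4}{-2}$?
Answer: $-398 + \frac{\sqrt{6}}{8} \approx -397.69$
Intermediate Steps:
$q = \sqrt{6} \approx 2.4495$
$U{\left(N,u \right)} = -2 + \frac{\sqrt{6}}{u}$ ($U{\left(N,u \right)} = \frac{\sqrt{6}}{u} + \frac{4}{-2} = \frac{\sqrt{6}}{u} + 4 \left(- \frac{1}{2}\right) = \frac{\sqrt{6}}{u} - 2 = -2 + \frac{\sqrt{6}}{u}$)
$W = 2$
$U{\left(5,8 \right)} + \left(W + V\right) \left(-18\right) = \left(-2 + \frac{\sqrt{6}}{8}\right) + \left(2 + 20\right) \left(-18\right) = \left(-2 + \sqrt{6} \cdot \frac{1}{8}\right) + 22 \left(-18\right) = \left(-2 + \frac{\sqrt{6}}{8}\right) - 396 = -398 + \frac{\sqrt{6}}{8}$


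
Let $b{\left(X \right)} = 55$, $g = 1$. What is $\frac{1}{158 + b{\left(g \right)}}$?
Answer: $\frac{1}{213} \approx 0.0046948$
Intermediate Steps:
$\frac{1}{158 + b{\left(g \right)}} = \frac{1}{158 + 55} = \frac{1}{213}$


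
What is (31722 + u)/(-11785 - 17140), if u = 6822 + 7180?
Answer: -45724/28925 ≈ -1.5808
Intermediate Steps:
u = 14002
(31722 + u)/(-11785 - 17140) = (31722 + 14002)/(-11785 - 17140) = 45724/(-28925) = 45724*(-1/28925) = -45724/28925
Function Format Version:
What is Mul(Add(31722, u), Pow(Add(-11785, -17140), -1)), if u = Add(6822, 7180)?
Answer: Rational(-45724, 28925) ≈ -1.5808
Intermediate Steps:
u = 14002
Mul(Add(31722, u), Pow(Add(-11785, -17140), -1)) = Mul(Add(31722, 14002), Pow(Add(-11785, -17140), -1)) = Mul(45724, Pow(-28925, -1)) = Mul(45724, Rational(-1, 28925)) = Rational(-45724, 28925)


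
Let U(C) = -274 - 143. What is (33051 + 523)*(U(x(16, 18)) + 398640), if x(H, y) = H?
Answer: 13369939002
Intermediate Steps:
U(C) = -417
(33051 + 523)*(U(x(16, 18)) + 398640) = (33051 + 523)*(-417 + 398640) = 33574*398223 = 13369939002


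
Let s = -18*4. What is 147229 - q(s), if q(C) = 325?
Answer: 146904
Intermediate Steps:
s = -72
147229 - q(s) = 147229 - 1*325 = 147229 - 325 = 146904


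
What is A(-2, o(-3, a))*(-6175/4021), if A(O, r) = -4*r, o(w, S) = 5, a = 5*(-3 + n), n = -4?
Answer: 123500/4021 ≈ 30.714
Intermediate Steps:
a = -35 (a = 5*(-3 - 4) = 5*(-7) = -35)
A(-2, o(-3, a))*(-6175/4021) = (-4*5)*(-6175/4021) = -(-123500)/4021 = -20*(-6175/4021) = 123500/4021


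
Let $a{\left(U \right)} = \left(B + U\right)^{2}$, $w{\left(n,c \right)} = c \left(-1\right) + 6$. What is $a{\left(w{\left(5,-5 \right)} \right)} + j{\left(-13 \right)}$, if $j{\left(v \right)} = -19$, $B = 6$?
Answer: $270$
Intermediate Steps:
$w{\left(n,c \right)} = 6 - c$ ($w{\left(n,c \right)} = - c + 6 = 6 - c$)
$a{\left(U \right)} = \left(6 + U\right)^{2}$
$a{\left(w{\left(5,-5 \right)} \right)} + j{\left(-13 \right)} = \left(6 + \left(6 - -5\right)\right)^{2} - 19 = \left(6 + \left(6 + 5\right)\right)^{2} - 19 = \left(6 + 11\right)^{2} - 19 = 17^{2} - 19 = 289 - 19 = 270$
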